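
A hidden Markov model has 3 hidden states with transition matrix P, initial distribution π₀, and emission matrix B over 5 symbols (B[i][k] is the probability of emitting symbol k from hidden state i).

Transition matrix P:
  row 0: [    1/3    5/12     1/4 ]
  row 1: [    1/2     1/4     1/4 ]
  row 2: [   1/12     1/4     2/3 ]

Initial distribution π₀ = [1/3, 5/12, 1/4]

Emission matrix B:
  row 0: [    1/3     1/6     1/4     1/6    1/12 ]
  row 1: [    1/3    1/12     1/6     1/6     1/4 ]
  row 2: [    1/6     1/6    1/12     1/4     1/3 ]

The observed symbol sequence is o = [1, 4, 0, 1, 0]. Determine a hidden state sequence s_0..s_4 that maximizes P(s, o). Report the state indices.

t=0: δ = [5.556e-02, 3.472e-02, 4.167e-02]  (obs o_0=1)
t=1: δ = [1.543e-03, 5.787e-03, 9.259e-03]  ψ = [0, 0, 2]  (obs o_1=4)
t=2: δ = [9.645e-04, 7.716e-04, 1.029e-03]  ψ = [1, 2, 2]  (obs o_2=0)
t=3: δ = [6.430e-05, 3.349e-05, 1.143e-04]  ψ = [1, 0, 2]  (obs o_3=1)
t=4: δ = [7.144e-06, 9.526e-06, 1.270e-05]  ψ = [0, 2, 2]  (obs o_4=0)
backtrack: best end state = 2; path = [2, 2, 2, 2, 2]

path = [2, 2, 2, 2, 2]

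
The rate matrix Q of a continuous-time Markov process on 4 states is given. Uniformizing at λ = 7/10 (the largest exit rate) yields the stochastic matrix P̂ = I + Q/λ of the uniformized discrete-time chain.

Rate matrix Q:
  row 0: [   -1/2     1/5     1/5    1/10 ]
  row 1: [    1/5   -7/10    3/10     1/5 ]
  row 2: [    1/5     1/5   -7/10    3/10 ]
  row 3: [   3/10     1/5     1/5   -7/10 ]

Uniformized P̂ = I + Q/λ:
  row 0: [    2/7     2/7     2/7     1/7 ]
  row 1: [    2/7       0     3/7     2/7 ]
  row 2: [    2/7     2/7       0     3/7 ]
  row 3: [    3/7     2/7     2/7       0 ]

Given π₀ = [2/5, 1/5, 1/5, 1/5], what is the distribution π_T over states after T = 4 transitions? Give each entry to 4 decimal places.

t=0: π = [0.4000, 0.2000, 0.2000, 0.2000]
t=1: π = [0.3143, 0.2286, 0.2571, 0.2000]
t=2: π = [0.3143, 0.2204, 0.2449, 0.2204]
t=3: π = [0.3172, 0.2227, 0.2472, 0.2128]
t=4: π = [0.3161, 0.2221, 0.2469, 0.2149]

π = [0.3161, 0.2221, 0.2469, 0.2149]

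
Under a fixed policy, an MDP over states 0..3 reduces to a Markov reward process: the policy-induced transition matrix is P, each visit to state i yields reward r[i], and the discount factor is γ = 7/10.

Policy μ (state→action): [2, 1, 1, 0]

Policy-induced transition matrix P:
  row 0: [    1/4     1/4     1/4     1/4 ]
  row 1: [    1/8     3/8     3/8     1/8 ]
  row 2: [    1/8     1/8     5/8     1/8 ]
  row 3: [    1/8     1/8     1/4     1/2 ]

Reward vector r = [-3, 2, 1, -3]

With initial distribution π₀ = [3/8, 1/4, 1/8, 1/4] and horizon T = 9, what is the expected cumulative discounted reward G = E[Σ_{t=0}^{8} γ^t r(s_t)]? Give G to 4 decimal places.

t=0: π = [0.3750, 0.2500, 0.1250, 0.2500], E[r] = -1.2500, γ^t·E[r] = -1.250000, running G = -1.250000
t=1: π = [0.1719, 0.2344, 0.3281, 0.2656], E[r] = -0.5156, γ^t·E[r] = -0.360938, running G = -1.610938
t=2: π = [0.1465, 0.2051, 0.4023, 0.2461], E[r] = -0.3652, γ^t·E[r] = -0.178965, running G = -1.789902
t=3: π = [0.1433, 0.1946, 0.4265, 0.2356], E[r] = -0.3210, γ^t·E[r] = -0.110118, running G = -1.900021
t=4: π = [0.1429, 0.1916, 0.4343, 0.2313], E[r] = -0.3051, γ^t·E[r] = -0.073265, running G = -1.973286
t=5: π = [0.1429, 0.1908, 0.4368, 0.2296], E[r] = -0.2991, γ^t·E[r] = -0.050262, running G = -2.023548
t=6: π = [0.1429, 0.1905, 0.4376, 0.2290], E[r] = -0.2967, γ^t·E[r] = -0.034906, running G = -2.058454
t=7: π = [0.1429, 0.1905, 0.4379, 0.2287], E[r] = -0.2958, γ^t·E[r] = -0.024360, running G = -2.082814
t=8: π = [0.1429, 0.1905, 0.4380, 0.2286], E[r] = -0.2954, γ^t·E[r] = -0.017032, running G = -2.099846

G = -2.0998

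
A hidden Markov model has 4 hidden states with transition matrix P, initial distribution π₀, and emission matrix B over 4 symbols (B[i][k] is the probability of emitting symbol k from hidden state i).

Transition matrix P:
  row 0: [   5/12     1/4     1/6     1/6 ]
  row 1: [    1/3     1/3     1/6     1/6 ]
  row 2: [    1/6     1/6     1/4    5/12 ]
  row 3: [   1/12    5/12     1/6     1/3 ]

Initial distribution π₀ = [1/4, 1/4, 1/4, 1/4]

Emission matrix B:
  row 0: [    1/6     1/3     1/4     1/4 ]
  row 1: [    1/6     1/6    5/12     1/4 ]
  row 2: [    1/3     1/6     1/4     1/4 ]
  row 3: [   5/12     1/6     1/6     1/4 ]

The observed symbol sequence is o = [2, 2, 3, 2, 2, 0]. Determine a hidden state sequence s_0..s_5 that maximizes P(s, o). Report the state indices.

path = [1, 1, 1, 1, 1, 3]

t=0: δ = [6.250e-02, 1.042e-01, 6.250e-02, 4.167e-02]  (obs o_0=2)
t=1: δ = [8.681e-03, 1.447e-02, 4.340e-03, 4.340e-03]  ψ = [1, 1, 1, 2]  (obs o_1=2)
t=2: δ = [1.206e-03, 1.206e-03, 6.028e-04, 6.028e-04]  ψ = [1, 1, 1, 1]  (obs o_2=3)
t=3: δ = [1.256e-04, 1.674e-04, 5.023e-05, 4.186e-05]  ψ = [0, 1, 0, 2]  (obs o_3=2)
t=4: δ = [1.395e-05, 2.326e-05, 6.977e-06, 4.651e-06]  ψ = [1, 1, 1, 1]  (obs o_4=2)
t=5: δ = [1.292e-06, 1.292e-06, 1.292e-06, 1.615e-06]  ψ = [1, 1, 1, 1]  (obs o_5=0)
backtrack: best end state = 3; path = [1, 1, 1, 1, 1, 3]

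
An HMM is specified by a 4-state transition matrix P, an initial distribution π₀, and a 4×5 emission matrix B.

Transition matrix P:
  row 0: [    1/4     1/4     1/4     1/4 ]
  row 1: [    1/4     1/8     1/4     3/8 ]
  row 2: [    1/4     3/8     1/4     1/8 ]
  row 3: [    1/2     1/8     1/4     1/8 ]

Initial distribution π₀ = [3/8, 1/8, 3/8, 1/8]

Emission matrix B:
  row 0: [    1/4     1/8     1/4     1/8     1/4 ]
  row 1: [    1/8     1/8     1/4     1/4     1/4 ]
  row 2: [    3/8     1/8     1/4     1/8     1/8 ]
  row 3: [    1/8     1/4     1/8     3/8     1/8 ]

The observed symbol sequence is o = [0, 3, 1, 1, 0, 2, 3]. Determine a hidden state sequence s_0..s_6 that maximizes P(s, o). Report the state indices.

t=0: δ = [9.375e-02, 1.562e-02, 1.406e-01, 1.562e-02]  (obs o_0=0)
t=1: δ = [4.395e-03, 1.318e-02, 4.395e-03, 8.789e-03]  ψ = [2, 2, 2, 0]  (obs o_1=3)
t=2: δ = [5.493e-04, 2.060e-04, 4.120e-04, 1.236e-03]  ψ = [3, 1, 1, 1]  (obs o_2=1)
t=3: δ = [7.725e-05, 1.931e-05, 3.862e-05, 3.862e-05]  ψ = [3, 2, 3, 3]  (obs o_3=1)
t=4: δ = [4.828e-06, 2.414e-06, 7.242e-06, 2.414e-06]  ψ = [0, 0, 0, 0]  (obs o_4=0)
t=5: δ = [4.526e-07, 6.789e-07, 4.526e-07, 1.509e-07]  ψ = [2, 2, 2, 0]  (obs o_5=2)
t=6: δ = [2.122e-08, 4.243e-08, 2.122e-08, 9.548e-08]  ψ = [1, 2, 1, 1]  (obs o_6=3)
backtrack: best end state = 3; path = [2, 1, 3, 0, 2, 1, 3]

path = [2, 1, 3, 0, 2, 1, 3]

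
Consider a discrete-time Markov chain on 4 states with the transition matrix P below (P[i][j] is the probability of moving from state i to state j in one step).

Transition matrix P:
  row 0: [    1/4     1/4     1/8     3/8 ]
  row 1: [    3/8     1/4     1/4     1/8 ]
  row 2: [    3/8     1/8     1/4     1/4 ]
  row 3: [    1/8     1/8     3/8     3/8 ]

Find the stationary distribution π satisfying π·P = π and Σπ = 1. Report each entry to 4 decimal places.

Balance equations π_j = Σ_i π_i·P[i][j]:
  π_0 = 1/4·π_0 + 3/8·π_1 + 3/8·π_2 + 1/8·π_3
  π_1 = 1/4·π_0 + 1/4·π_1 + 1/8·π_2 + 1/8·π_3
  π_2 = 1/8·π_0 + 1/4·π_1 + 1/4·π_2 + 3/8·π_3
  normalize: π_0 + π_1 + π_2 + π_3 = 1
Solving the linear system gives exactly π = [121/453, 82/453, 115/453, 45/151].

π = [0.2671, 0.1810, 0.2539, 0.2980]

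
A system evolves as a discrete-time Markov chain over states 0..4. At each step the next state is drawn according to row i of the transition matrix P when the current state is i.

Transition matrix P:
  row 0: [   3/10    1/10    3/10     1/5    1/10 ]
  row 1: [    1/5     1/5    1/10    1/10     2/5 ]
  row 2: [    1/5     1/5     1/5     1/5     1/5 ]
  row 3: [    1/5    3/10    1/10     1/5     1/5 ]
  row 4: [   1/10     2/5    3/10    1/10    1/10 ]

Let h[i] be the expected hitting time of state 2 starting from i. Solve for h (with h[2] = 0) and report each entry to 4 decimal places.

h = [4.4167, 5.3333, 0.0000, 5.5000, 4.5833]

First-step conditioning: h[2] = 0; for i ≠ 2, h[i] = 1 + Σ_k P[i][k]·h[k].
  h[0] = 1 + 3/10·h[0] + 1/10·h[1] + 1/5·h[3] + 1/10·h[4]
  h[1] = 1 + 1/5·h[0] + 1/5·h[1] + 1/10·h[3] + 2/5·h[4]
  h[3] = 1 + 1/5·h[0] + 3/10·h[1] + 1/5·h[3] + 1/5·h[4]
  h[4] = 1 + 1/10·h[0] + 2/5·h[1] + 1/10·h[3] + 1/10·h[4]
Solving the 4×4 linear system over states ≠ 2 gives exactly h = [53/12, 16/3, 0, 11/2, 55/12] (h[2] = 0 is the target).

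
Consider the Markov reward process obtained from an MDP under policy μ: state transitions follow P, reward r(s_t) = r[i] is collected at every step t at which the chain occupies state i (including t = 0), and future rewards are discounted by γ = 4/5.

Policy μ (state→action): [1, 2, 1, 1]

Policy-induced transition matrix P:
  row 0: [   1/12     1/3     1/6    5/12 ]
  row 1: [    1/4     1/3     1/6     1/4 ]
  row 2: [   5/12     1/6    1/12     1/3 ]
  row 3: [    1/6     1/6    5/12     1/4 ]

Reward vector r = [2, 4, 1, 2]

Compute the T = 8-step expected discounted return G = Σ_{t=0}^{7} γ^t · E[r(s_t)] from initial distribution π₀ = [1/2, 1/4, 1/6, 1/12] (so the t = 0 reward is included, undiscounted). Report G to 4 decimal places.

t=0: π = [0.5000, 0.2500, 0.1667, 0.0833], E[r] = 2.3333, γ^t·E[r] = 2.333333, running G = 2.333333
t=1: π = [0.1875, 0.2917, 0.1736, 0.3472], E[r] = 2.4097, γ^t·E[r] = 1.927778, running G = 4.261111
t=2: π = [0.2188, 0.2465, 0.2390, 0.2957], E[r] = 2.2541, γ^t·E[r] = 1.442593, running G = 5.703704
t=3: π = [0.2287, 0.2442, 0.2207, 0.3064], E[r] = 2.2677, γ^t·E[r] = 1.161086, running G = 6.864790
t=4: π = [0.2231, 0.2455, 0.2249, 0.3065], E[r] = 2.2661, γ^t·E[r] = 0.928199, running G = 7.792989
t=5: π = [0.2247, 0.2448, 0.2246, 0.3059], E[r] = 2.2650, γ^t·E[r] = 0.742190, running G = 8.535179
t=6: π = [0.2245, 0.2449, 0.2244, 0.3062], E[r] = 2.2654, γ^t·E[r] = 0.593862, running G = 9.129041
t=7: π = [0.2245, 0.2449, 0.2245, 0.3061], E[r] = 2.2653, γ^t·E[r] = 0.475066, running G = 9.604107

G = 9.6041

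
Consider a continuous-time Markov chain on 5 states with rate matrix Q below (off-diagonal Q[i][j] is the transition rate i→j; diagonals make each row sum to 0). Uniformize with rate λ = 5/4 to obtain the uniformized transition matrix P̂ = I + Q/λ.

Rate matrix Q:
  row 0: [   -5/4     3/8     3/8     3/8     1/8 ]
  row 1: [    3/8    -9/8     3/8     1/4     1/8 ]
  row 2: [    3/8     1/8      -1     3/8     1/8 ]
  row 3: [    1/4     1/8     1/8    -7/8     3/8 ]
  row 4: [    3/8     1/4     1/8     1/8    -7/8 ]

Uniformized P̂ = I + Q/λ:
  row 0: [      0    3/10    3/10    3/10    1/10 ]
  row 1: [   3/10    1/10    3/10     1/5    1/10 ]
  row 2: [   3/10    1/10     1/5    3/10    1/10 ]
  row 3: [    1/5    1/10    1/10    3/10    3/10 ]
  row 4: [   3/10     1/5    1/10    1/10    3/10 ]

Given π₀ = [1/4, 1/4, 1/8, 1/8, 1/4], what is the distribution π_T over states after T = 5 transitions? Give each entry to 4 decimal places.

t=0: π = [0.2500, 0.2500, 0.1250, 0.1250, 0.2500]
t=1: π = [0.2125, 0.1750, 0.2125, 0.2250, 0.1750]
t=2: π = [0.2138, 0.1600, 0.1988, 0.2475, 0.1800]
t=3: π = [0.2111, 0.1608, 0.1946, 0.2480, 0.1855]
t=4: π = [0.2119, 0.1608, 0.1938, 0.2468, 0.1867]
t=5: π = [0.2118, 0.1610, 0.1939, 0.2466, 0.1867]

π = [0.2118, 0.1610, 0.1939, 0.2466, 0.1867]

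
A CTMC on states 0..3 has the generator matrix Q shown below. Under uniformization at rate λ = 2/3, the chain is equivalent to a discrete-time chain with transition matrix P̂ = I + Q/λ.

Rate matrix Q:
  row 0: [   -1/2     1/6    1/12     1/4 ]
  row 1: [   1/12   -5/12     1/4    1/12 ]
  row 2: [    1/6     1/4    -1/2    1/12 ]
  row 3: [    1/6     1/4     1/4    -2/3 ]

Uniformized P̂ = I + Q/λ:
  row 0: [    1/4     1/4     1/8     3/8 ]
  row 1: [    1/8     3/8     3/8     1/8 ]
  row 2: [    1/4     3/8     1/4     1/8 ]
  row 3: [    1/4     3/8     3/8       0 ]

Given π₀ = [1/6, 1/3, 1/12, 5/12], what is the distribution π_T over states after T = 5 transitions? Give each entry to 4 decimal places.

π = [0.2063, 0.3492, 0.2875, 0.1569]

t=0: π = [0.1667, 0.3333, 0.0833, 0.4167]
t=1: π = [0.2083, 0.3542, 0.3229, 0.1146]
t=2: π = [0.2057, 0.3490, 0.2826, 0.1628]
t=3: π = [0.2064, 0.3493, 0.2882, 0.1561]
t=4: π = [0.2063, 0.3492, 0.2874, 0.1571]
t=5: π = [0.2063, 0.3492, 0.2875, 0.1569]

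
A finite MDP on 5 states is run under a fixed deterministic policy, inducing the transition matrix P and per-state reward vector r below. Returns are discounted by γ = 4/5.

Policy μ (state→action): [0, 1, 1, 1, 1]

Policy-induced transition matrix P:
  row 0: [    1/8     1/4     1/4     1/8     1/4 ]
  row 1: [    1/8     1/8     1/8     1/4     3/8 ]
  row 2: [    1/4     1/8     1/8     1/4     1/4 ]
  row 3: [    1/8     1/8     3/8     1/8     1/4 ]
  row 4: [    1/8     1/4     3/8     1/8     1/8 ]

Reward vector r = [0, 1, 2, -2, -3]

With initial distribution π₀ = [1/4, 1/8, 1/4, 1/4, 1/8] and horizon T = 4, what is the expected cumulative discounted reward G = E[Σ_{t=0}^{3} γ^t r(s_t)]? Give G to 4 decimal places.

t=0: π = [0.2500, 0.1250, 0.2500, 0.2500, 0.1250], E[r] = -0.2500, γ^t·E[r] = -0.250000, running G = -0.250000
t=1: π = [0.1563, 0.1719, 0.2500, 0.1719, 0.2500], E[r] = -0.4219, γ^t·E[r] = -0.337500, running G = -0.587500
t=2: π = [0.1563, 0.1758, 0.2500, 0.1777, 0.2402], E[r] = -0.4004, γ^t·E[r] = -0.256250, running G = -0.843750
t=3: π = [0.1563, 0.1746, 0.2490, 0.1782, 0.2419], E[r] = -0.4097, γ^t·E[r] = -0.209750, running G = -1.053500

G = -1.0535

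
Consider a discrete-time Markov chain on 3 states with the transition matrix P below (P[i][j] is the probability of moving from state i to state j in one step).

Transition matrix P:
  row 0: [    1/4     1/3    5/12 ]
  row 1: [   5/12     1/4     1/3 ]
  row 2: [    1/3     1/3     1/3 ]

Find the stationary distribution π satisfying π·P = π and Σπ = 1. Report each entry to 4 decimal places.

Balance equations π_j = Σ_i π_i·P[i][j]:
  π_0 = 1/4·π_0 + 5/12·π_1 + 1/3·π_2
  π_1 = 1/3·π_0 + 1/4·π_1 + 1/3·π_2
  normalize: π_0 + π_1 + π_2 = 1
Solving the linear system gives exactly π = [56/169, 4/13, 61/169].

π = [0.3314, 0.3077, 0.3609]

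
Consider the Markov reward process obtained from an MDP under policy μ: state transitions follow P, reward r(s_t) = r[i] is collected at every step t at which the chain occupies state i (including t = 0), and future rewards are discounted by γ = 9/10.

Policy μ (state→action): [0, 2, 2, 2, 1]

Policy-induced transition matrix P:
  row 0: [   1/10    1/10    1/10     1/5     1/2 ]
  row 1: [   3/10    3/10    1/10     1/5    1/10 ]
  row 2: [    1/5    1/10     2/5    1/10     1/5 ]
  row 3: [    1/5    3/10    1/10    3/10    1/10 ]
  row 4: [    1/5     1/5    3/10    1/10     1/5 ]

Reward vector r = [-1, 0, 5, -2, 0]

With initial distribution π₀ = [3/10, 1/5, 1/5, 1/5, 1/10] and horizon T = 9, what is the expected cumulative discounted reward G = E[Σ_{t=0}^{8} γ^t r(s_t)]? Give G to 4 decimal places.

t=0: π = [0.3000, 0.2000, 0.2000, 0.2000, 0.1000], E[r] = 0.3000, γ^t·E[r] = 0.300000, running G = 0.300000
t=1: π = [0.1900, 0.1900, 0.1800, 0.1900, 0.2500], E[r] = 0.3300, γ^t·E[r] = 0.297000, running G = 0.597000
t=2: π = [0.2000, 0.2010, 0.2040, 0.1760, 0.2190], E[r] = 0.4680, γ^t·E[r] = 0.379080, running G = 0.976080
t=3: π = [0.2001, 0.1973, 0.2050, 0.1753, 0.2223], E[r] = 0.4743, γ^t·E[r] = 0.345765, running G = 1.321845
t=4: π = [0.1997, 0.1968, 0.2060, 0.1748, 0.2228], E[r] = 0.4805, γ^t·E[r] = 0.315243, running G = 1.637088
t=5: π = [0.1997, 0.1966, 0.2063, 0.1746, 0.2228], E[r] = 0.4828, γ^t·E[r] = 0.285084, running G = 1.922172
t=6: π = [0.1997, 0.1965, 0.2065, 0.1746, 0.2228], E[r] = 0.4835, γ^t·E[r] = 0.256944, running G = 2.179116
t=7: π = [0.1997, 0.1965, 0.2065, 0.1745, 0.2228], E[r] = 0.4837, γ^t·E[r] = 0.231367, running G = 2.410482
t=8: π = [0.1997, 0.1965, 0.2065, 0.1745, 0.2228], E[r] = 0.4838, γ^t·E[r] = 0.208266, running G = 2.618748

G = 2.6187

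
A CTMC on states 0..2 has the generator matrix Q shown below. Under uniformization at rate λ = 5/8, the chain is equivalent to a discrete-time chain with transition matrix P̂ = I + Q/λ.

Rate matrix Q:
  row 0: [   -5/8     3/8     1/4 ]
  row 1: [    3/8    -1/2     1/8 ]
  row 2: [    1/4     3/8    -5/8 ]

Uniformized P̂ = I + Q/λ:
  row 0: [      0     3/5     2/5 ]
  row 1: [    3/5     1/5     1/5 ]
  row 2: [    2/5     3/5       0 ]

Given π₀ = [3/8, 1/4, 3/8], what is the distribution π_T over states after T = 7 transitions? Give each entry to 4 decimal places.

t=0: π = [0.3750, 0.2500, 0.3750]
t=1: π = [0.3000, 0.5000, 0.2000]
t=2: π = [0.3800, 0.4000, 0.2200]
t=3: π = [0.3280, 0.4400, 0.2320]
t=4: π = [0.3568, 0.4240, 0.2192]
t=5: π = [0.3421, 0.4304, 0.2275]
t=6: π = [0.3492, 0.4278, 0.2229]
t=7: π = [0.3459, 0.4289, 0.2253]

π = [0.3459, 0.4289, 0.2253]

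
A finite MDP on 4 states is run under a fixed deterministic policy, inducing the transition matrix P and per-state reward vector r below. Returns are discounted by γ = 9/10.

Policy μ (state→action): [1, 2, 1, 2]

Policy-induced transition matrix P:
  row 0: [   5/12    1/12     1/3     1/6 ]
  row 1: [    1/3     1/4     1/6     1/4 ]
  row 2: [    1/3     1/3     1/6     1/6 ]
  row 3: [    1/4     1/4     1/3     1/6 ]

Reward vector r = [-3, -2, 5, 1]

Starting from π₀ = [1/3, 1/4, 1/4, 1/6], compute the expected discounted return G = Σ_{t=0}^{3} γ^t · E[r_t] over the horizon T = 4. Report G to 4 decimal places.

G = -0.1217

t=0: π = [0.3333, 0.2500, 0.2500, 0.1667], E[r] = -0.0833, γ^t·E[r] = -0.083333, running G = -0.083333
t=1: π = [0.3472, 0.2153, 0.2500, 0.1875], E[r] = -0.0347, γ^t·E[r] = -0.031250, running G = -0.114583
t=2: π = [0.3466, 0.2130, 0.2558, 0.1846], E[r] = -0.0023, γ^t·E[r] = -0.001875, running G = -0.116458
t=3: π = [0.3468, 0.2135, 0.2552, 0.1844], E[r] = -0.0071, γ^t·E[r] = -0.005203, running G = -0.121661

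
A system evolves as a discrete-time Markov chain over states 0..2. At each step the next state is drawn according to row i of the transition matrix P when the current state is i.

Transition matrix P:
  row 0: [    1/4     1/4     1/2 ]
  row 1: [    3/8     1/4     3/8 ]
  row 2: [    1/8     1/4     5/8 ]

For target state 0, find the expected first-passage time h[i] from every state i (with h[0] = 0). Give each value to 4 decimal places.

h = [0.0000, 4.0000, 5.3333]

First-step conditioning: h[0] = 0; for i ≠ 0, h[i] = 1 + Σ_k P[i][k]·h[k].
  h[1] = 1 + 1/4·h[1] + 3/8·h[2]
  h[2] = 1 + 1/4·h[1] + 5/8·h[2]
Solving the 2×2 linear system over states ≠ 0 gives exactly h = [0, 4, 16/3] (h[0] = 0 is the target).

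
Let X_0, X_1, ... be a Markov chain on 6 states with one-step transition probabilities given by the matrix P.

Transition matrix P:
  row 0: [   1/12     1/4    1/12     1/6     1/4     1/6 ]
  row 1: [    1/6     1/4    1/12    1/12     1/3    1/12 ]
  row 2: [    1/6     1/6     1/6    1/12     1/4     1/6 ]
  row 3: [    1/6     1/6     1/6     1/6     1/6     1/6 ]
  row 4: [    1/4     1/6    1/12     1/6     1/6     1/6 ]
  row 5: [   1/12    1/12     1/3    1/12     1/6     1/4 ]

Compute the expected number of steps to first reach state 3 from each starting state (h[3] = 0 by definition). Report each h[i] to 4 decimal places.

First-step conditioning: h[3] = 0; for i ≠ 3, h[i] = 1 + Σ_k P[i][k]·h[k].
  h[0] = 1 + 1/12·h[0] + 1/4·h[1] + 1/12·h[2] + 1/4·h[4] + 1/6·h[5]
  h[1] = 1 + 1/6·h[0] + 1/4·h[1] + 1/12·h[2] + 1/3·h[4] + 1/12·h[5]
  h[2] = 1 + 1/6·h[0] + 1/6·h[1] + 1/6·h[2] + 1/4·h[4] + 1/6·h[5]
  h[4] = 1 + 1/4·h[0] + 1/6·h[1] + 1/12·h[2] + 1/6·h[4] + 1/6·h[5]
  h[5] = 1 + 1/12·h[0] + 1/12·h[1] + 1/3·h[2] + 1/6·h[4] + 1/4·h[5]
Solving the 5×5 linear system over states ≠ 3 gives exactly h = [112098/14087, 120444/14087, 121530/14087, 0, 111456/14087, 123402/14087] (h[3] = 0 is the target).

h = [7.9575, 8.5500, 8.6271, 0.0000, 7.9120, 8.7600]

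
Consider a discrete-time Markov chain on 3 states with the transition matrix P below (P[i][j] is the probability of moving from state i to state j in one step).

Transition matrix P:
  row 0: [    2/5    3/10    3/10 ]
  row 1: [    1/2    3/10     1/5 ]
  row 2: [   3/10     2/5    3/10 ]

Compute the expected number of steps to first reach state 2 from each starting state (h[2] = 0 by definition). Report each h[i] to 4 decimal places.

h = [3.7037, 4.0741, 0.0000]

First-step conditioning: h[2] = 0; for i ≠ 2, h[i] = 1 + Σ_k P[i][k]·h[k].
  h[0] = 1 + 2/5·h[0] + 3/10·h[1]
  h[1] = 1 + 1/2·h[0] + 3/10·h[1]
Solving the 2×2 linear system over states ≠ 2 gives exactly h = [100/27, 110/27, 0] (h[2] = 0 is the target).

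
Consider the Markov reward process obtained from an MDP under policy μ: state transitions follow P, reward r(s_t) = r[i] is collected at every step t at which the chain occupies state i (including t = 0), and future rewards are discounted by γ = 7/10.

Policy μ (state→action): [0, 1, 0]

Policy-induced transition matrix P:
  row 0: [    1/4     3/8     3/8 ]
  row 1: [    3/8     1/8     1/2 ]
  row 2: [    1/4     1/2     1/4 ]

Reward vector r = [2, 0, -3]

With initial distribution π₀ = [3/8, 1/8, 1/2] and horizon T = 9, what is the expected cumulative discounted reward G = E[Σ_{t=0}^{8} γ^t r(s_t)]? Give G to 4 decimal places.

G = -1.8685

t=0: π = [0.3750, 0.1250, 0.5000], E[r] = -0.7500, γ^t·E[r] = -0.750000, running G = -0.750000
t=1: π = [0.2656, 0.4063, 0.3281], E[r] = -0.4531, γ^t·E[r] = -0.317188, running G = -1.067188
t=2: π = [0.3008, 0.3145, 0.3848], E[r] = -0.5527, γ^t·E[r] = -0.270840, running G = -1.338027
t=3: π = [0.2893, 0.3445, 0.3662], E[r] = -0.5200, γ^t·E[r] = -0.178367, running G = -1.516394
t=4: π = [0.2931, 0.3347, 0.3723], E[r] = -0.5307, γ^t·E[r] = -0.127429, running G = -1.643823
t=5: π = [0.2918, 0.3379, 0.3703], E[r] = -0.5272, γ^t·E[r] = -0.088611, running G = -1.732433
t=6: π = [0.2922, 0.3368, 0.3709], E[r] = -0.5284, γ^t·E[r] = -0.062163, running G = -1.794596
t=7: π = [0.2921, 0.3372, 0.3707], E[r] = -0.5280, γ^t·E[r] = -0.043483, running G = -1.838079
t=8: π = [0.2921, 0.3371, 0.3708], E[r] = -0.5281, γ^t·E[r] = -0.030445, running G = -1.868524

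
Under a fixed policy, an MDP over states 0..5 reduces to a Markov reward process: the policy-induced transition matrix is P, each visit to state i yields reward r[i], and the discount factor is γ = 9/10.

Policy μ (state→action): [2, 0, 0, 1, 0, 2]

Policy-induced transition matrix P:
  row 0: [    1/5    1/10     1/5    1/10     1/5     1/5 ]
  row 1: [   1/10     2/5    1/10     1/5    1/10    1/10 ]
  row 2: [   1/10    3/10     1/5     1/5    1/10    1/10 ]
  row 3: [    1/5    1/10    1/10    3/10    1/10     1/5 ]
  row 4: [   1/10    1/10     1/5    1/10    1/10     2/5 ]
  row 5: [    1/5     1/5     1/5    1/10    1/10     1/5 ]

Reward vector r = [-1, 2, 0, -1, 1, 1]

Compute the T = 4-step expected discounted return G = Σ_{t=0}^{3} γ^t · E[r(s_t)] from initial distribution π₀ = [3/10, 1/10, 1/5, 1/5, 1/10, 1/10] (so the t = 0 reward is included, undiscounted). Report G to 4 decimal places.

G = 0.8360

t=0: π = [0.3000, 0.1000, 0.2000, 0.2000, 0.1000, 0.1000], E[r] = -0.1000, γ^t·E[r] = -0.100000, running G = -0.100000
t=1: π = [0.1600, 0.1800, 0.1700, 0.1700, 0.1300, 0.1900], E[r] = 0.3500, γ^t·E[r] = 0.315000, running G = 0.215000
t=2: π = [0.1520, 0.2070, 0.1650, 0.1690, 0.1160, 0.1910], E[r] = 0.4000, γ^t·E[r] = 0.324000, running G = 0.539000
t=3: π = [0.1512, 0.2142, 0.1624, 0.1710, 0.1152, 0.1860], E[r] = 0.4074, γ^t·E[r] = 0.296995, running G = 0.835995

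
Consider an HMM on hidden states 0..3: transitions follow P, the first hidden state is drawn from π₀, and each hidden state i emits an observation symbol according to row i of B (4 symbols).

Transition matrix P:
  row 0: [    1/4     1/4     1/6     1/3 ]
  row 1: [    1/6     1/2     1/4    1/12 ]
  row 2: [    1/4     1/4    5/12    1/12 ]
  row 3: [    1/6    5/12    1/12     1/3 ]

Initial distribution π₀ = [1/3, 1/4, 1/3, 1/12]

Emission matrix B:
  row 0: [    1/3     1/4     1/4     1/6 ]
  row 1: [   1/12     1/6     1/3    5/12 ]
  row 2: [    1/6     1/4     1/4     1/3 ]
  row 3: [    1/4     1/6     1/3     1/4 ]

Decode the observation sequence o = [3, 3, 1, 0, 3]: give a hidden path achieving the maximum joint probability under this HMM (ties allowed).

path = [1, 1, 1, 1, 1]

t=0: δ = [5.556e-02, 1.042e-01, 1.111e-01, 2.083e-02]  (obs o_0=3)
t=1: δ = [4.630e-03, 2.170e-02, 1.543e-02, 4.630e-03]  ψ = [2, 1, 2, 0]  (obs o_1=3)
t=2: δ = [9.645e-04, 1.808e-03, 1.608e-03, 3.014e-04]  ψ = [2, 1, 2, 1]  (obs o_2=1)
t=3: δ = [1.340e-04, 7.535e-05, 1.116e-04, 8.038e-05]  ψ = [2, 1, 2, 0]  (obs o_3=0)
t=4: δ = [5.582e-06, 1.570e-05, 1.550e-05, 1.116e-05]  ψ = [0, 1, 2, 0]  (obs o_4=3)
backtrack: best end state = 1; path = [1, 1, 1, 1, 1]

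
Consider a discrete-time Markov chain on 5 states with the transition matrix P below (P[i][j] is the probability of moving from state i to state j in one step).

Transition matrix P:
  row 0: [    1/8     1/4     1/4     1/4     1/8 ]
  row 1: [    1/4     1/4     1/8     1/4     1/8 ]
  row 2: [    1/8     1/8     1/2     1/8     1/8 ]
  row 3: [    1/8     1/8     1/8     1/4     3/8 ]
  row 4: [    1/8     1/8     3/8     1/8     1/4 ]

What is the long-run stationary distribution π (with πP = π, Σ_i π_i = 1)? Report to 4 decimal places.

Balance equations π_j = Σ_i π_i·P[i][j]:
  π_0 = 1/8·π_0 + 1/4·π_1 + 1/8·π_2 + 1/8·π_3 + 1/8·π_4
  π_1 = 1/4·π_0 + 1/4·π_1 + 1/8·π_2 + 1/8·π_3 + 1/8·π_4
  π_2 = 1/4·π_0 + 1/8·π_1 + 1/2·π_2 + 1/8·π_3 + 3/8·π_4
  π_3 = 1/4·π_0 + 1/4·π_1 + 1/8·π_2 + 1/4·π_3 + 1/8·π_4
  normalize: π_0 + π_1 + π_2 + π_3 + π_4 = 1
Solving the linear system gives exactly π = [8/55, 9/55, 829/2695, 72/385, 529/2695].

π = [0.1455, 0.1636, 0.3076, 0.1870, 0.1963]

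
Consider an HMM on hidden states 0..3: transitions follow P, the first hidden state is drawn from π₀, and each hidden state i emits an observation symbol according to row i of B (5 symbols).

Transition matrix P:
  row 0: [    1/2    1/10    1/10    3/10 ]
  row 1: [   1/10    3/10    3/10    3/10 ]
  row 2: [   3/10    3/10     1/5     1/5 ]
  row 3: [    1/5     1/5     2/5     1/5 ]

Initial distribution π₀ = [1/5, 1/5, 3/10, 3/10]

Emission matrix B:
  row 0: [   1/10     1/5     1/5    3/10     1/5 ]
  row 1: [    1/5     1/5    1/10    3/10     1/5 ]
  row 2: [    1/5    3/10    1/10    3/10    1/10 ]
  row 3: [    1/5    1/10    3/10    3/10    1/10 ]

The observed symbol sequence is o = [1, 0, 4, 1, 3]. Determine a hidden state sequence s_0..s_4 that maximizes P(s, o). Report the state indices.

path = [2, 0, 0, 0, 0]

t=0: δ = [4.000e-02, 4.000e-02, 9.000e-02, 3.000e-02]  (obs o_0=1)
t=1: δ = [2.700e-03, 5.400e-03, 3.600e-03, 3.600e-03]  ψ = [2, 2, 2, 2]  (obs o_1=0)
t=2: δ = [2.700e-04, 3.240e-04, 1.620e-04, 1.620e-04]  ψ = [0, 1, 1, 1]  (obs o_2=4)
t=3: δ = [2.700e-05, 1.944e-05, 2.916e-05, 9.720e-06]  ψ = [0, 1, 1, 1]  (obs o_3=1)
t=4: δ = [4.050e-06, 2.624e-06, 1.750e-06, 2.430e-06]  ψ = [0, 2, 1, 0]  (obs o_4=3)
backtrack: best end state = 0; path = [2, 0, 0, 0, 0]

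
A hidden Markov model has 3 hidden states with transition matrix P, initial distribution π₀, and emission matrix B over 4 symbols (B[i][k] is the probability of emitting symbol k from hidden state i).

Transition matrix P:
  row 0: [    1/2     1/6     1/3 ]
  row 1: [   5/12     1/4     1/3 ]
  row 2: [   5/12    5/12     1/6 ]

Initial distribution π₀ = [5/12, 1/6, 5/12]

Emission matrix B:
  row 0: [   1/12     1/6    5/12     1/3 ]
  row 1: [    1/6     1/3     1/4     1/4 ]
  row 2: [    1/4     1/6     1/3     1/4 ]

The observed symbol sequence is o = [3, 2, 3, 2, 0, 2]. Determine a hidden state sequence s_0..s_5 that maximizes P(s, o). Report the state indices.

path = [0, 0, 0, 0, 2, 0]

t=0: δ = [1.389e-01, 4.167e-02, 1.042e-01]  (obs o_0=3)
t=1: δ = [2.894e-02, 1.085e-02, 1.543e-02]  ψ = [0, 2, 0]  (obs o_1=2)
t=2: δ = [4.823e-03, 1.608e-03, 2.411e-03]  ψ = [0, 2, 0]  (obs o_2=3)
t=3: δ = [1.005e-03, 2.512e-04, 5.358e-04]  ψ = [0, 2, 0]  (obs o_3=2)
t=4: δ = [4.186e-05, 3.721e-05, 8.372e-05]  ψ = [0, 2, 0]  (obs o_4=0)
t=5: δ = [1.454e-05, 8.721e-06, 4.651e-06]  ψ = [2, 2, 0]  (obs o_5=2)
backtrack: best end state = 0; path = [0, 0, 0, 0, 2, 0]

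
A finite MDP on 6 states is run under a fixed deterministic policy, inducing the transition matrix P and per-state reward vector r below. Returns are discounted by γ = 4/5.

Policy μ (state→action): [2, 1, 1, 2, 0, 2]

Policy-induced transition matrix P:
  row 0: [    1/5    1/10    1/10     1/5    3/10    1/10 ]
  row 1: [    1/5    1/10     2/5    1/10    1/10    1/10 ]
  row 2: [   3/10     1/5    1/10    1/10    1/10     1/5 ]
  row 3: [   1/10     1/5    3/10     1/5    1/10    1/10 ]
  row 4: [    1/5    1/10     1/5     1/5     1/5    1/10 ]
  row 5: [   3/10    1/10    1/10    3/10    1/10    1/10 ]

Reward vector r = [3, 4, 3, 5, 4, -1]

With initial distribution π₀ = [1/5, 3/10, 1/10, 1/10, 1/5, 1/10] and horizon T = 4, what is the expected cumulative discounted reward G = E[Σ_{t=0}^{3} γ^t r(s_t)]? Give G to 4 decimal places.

t=0: π = [0.2000, 0.3000, 0.1000, 0.1000, 0.2000, 0.1000], E[r] = 3.3000, γ^t·E[r] = 3.300000, running G = 3.300000
t=1: π = [0.2100, 0.1200, 0.2300, 0.1700, 0.1600, 0.1100], E[r] = 3.1800, γ^t·E[r] = 2.544000, running G = 5.844000
t=2: π = [0.2170, 0.1400, 0.1860, 0.1760, 0.1580, 0.1230], E[r] = 3.1580, γ^t·E[r] = 2.021120, running G = 7.865120
t=3: π = [0.2133, 0.1362, 0.1930, 0.1797, 0.1592, 0.1186], E[r] = 3.1804, γ^t·E[r] = 1.628365, running G = 9.493485

G = 9.4935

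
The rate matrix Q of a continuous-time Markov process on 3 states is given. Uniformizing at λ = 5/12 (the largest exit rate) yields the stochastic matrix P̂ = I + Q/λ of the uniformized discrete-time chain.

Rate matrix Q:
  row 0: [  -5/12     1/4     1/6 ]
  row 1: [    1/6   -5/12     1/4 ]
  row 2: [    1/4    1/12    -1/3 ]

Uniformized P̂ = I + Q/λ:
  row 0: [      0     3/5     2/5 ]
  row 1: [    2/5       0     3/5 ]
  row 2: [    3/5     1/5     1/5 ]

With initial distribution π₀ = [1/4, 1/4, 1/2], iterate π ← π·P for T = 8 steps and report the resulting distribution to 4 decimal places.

π = [0.3402, 0.2799, 0.3799]

t=0: π = [0.2500, 0.2500, 0.5000]
t=1: π = [0.4000, 0.2500, 0.3500]
t=2: π = [0.3100, 0.3100, 0.3800]
t=3: π = [0.3520, 0.2620, 0.3860]
t=4: π = [0.3364, 0.2884, 0.3752]
t=5: π = [0.3405, 0.2769, 0.3826]
t=6: π = [0.3403, 0.2808, 0.3788]
t=7: π = [0.3396, 0.2800, 0.3804]
t=8: π = [0.3402, 0.2799, 0.3799]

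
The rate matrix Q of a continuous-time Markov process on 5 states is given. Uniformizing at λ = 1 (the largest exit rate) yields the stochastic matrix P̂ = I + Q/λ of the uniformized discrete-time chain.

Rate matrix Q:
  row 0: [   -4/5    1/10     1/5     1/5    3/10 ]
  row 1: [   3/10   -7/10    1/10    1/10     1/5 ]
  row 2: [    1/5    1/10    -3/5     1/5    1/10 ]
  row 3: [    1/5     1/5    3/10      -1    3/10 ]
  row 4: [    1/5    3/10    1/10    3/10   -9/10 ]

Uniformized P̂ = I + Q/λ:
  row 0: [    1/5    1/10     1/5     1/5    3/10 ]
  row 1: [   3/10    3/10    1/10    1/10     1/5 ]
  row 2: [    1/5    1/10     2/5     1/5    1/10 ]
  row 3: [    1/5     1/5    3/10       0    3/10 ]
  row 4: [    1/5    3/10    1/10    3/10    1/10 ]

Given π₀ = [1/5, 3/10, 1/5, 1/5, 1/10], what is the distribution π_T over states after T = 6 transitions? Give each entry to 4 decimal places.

π = [0.2195, 0.1951, 0.2218, 0.1668, 0.1967]

t=0: π = [0.2000, 0.3000, 0.2000, 0.2000, 0.1000]
t=1: π = [0.2300, 0.2000, 0.2200, 0.1400, 0.2100]
t=2: π = [0.2200, 0.1960, 0.2170, 0.1730, 0.1940]
t=3: π = [0.2196, 0.1953, 0.2217, 0.1652, 0.1982]
t=4: π = [0.2195, 0.1952, 0.2215, 0.1673, 0.1965]
t=5: π = [0.2195, 0.1951, 0.2219, 0.1667, 0.1969]
t=6: π = [0.2195, 0.1951, 0.2218, 0.1668, 0.1967]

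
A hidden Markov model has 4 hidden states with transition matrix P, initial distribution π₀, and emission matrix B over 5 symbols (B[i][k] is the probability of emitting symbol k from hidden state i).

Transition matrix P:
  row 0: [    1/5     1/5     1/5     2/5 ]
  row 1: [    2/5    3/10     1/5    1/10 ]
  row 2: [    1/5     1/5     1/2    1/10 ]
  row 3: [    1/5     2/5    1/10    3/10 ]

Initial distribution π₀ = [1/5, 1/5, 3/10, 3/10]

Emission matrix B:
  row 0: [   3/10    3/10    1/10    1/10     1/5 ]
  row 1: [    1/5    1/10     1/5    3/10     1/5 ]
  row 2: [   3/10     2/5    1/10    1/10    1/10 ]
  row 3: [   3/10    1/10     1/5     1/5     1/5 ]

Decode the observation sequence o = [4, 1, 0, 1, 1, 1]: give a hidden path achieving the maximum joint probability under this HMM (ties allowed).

path = [2, 2, 2, 2, 2, 2]

t=0: δ = [4.000e-02, 4.000e-02, 3.000e-02, 6.000e-02]  (obs o_0=4)
t=1: δ = [4.800e-03, 2.400e-03, 6.000e-03, 1.800e-03]  ψ = [1, 3, 2, 3]  (obs o_1=1)
t=2: δ = [3.600e-04, 2.400e-04, 9.000e-04, 5.760e-04]  ψ = [2, 2, 2, 0]  (obs o_2=0)
t=3: δ = [5.400e-05, 2.304e-05, 1.800e-04, 1.728e-05]  ψ = [2, 3, 2, 3]  (obs o_3=1)
t=4: δ = [1.080e-05, 3.600e-06, 3.600e-05, 2.160e-06]  ψ = [2, 2, 2, 0]  (obs o_4=1)
t=5: δ = [2.160e-06, 7.200e-07, 7.200e-06, 4.320e-07]  ψ = [2, 2, 2, 0]  (obs o_5=1)
backtrack: best end state = 2; path = [2, 2, 2, 2, 2, 2]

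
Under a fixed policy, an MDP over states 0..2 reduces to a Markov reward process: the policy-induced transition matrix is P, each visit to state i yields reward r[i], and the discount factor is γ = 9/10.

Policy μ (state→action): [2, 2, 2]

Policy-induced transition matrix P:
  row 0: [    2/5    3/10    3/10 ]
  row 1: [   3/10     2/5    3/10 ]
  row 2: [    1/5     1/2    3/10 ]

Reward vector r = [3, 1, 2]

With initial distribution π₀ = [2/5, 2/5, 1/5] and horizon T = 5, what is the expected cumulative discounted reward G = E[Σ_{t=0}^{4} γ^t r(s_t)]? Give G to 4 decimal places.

G = 7.9202

t=0: π = [0.4000, 0.4000, 0.2000], E[r] = 2.0000, γ^t·E[r] = 2.000000, running G = 2.000000
t=1: π = [0.3200, 0.3800, 0.3000], E[r] = 1.9400, γ^t·E[r] = 1.746000, running G = 3.746000
t=2: π = [0.3020, 0.3980, 0.3000], E[r] = 1.9040, γ^t·E[r] = 1.542240, running G = 5.288240
t=3: π = [0.3002, 0.3998, 0.3000], E[r] = 1.9004, γ^t·E[r] = 1.385392, running G = 6.673632
t=4: π = [0.3000, 0.4000, 0.3000], E[r] = 1.9000, γ^t·E[r] = 1.246616, running G = 7.920248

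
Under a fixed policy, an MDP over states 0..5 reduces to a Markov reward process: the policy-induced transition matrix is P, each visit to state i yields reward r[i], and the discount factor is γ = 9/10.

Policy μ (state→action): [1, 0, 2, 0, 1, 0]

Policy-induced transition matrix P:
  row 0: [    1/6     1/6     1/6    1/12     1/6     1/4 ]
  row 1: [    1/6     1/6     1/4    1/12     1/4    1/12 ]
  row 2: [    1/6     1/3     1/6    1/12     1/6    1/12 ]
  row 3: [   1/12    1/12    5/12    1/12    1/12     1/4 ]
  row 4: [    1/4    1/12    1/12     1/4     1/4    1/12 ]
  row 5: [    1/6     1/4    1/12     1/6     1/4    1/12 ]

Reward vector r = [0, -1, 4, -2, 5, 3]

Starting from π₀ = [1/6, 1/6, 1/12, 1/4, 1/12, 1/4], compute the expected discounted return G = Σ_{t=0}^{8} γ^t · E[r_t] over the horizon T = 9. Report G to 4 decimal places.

G = 9.6641

t=0: π = [0.1667, 0.1667, 0.0833, 0.2500, 0.0833, 0.2500], E[r] = 0.8333, γ^t·E[r] = 0.833333, running G = 0.833333
t=1: π = [0.1528, 0.1736, 0.2153, 0.1181, 0.1875, 0.1528], E[r] = 1.8472, γ^t·E[r] = 1.662500, running G = 2.495833
t=2: π = [0.1725, 0.1898, 0.1823, 0.1273, 0.1997, 0.1285], E[r] = 1.6684, γ^t·E[r] = 1.351406, running G = 3.847240
t=3: π = [0.1727, 0.1805, 0.1870, 0.1273, 0.1992, 0.1333], E[r] = 1.7087, γ^t·E[r] = 1.245656, running G = 5.092896
t=4: π = [0.1727, 0.1817, 0.1858, 0.1276, 0.1988, 0.1333], E[r] = 1.7003, γ^t·E[r] = 1.115598, running G = 6.208494
t=5: π = [0.1726, 0.1815, 0.1860, 0.1276, 0.1989, 0.1334], E[r] = 1.7019, γ^t·E[r] = 1.004943, running G = 7.213437
t=6: π = [0.1726, 0.1816, 0.1860, 0.1276, 0.1989, 0.1334], E[r] = 1.7016, γ^t·E[r] = 0.904293, running G = 8.117730
t=7: π = [0.1726, 0.1816, 0.1860, 0.1276, 0.1989, 0.1334], E[r] = 1.7016, γ^t·E[r] = 0.813892, running G = 8.931622
t=8: π = [0.1726, 0.1816, 0.1860, 0.1276, 0.1989, 0.1334], E[r] = 1.7016, γ^t·E[r] = 0.732498, running G = 9.664120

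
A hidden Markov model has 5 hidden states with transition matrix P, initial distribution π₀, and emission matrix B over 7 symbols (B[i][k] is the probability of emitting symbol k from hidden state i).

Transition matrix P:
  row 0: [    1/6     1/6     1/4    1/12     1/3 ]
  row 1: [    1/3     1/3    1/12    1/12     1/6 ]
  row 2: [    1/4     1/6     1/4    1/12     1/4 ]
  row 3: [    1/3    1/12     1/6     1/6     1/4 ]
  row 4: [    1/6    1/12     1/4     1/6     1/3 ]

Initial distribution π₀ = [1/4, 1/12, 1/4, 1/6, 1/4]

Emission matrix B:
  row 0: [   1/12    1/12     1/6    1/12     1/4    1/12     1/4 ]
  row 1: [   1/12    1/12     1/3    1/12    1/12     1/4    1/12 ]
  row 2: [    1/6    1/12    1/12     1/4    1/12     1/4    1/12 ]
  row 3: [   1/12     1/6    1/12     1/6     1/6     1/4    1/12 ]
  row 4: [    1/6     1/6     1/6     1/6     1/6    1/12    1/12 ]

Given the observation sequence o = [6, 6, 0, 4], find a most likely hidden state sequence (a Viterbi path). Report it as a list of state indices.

t=0: δ = [6.250e-02, 6.944e-03, 2.083e-02, 1.389e-02, 2.083e-02]  (obs o_0=6)
t=1: δ = [2.604e-03, 8.681e-04, 1.302e-03, 4.340e-04, 1.736e-03]  ψ = [0, 0, 0, 0, 0]  (obs o_1=6)
t=2: δ = [3.617e-05, 3.617e-05, 1.085e-04, 2.411e-05, 1.447e-04]  ψ = [0, 0, 0, 4, 0]  (obs o_2=0)
t=3: δ = [6.782e-06, 1.507e-06, 3.014e-06, 4.019e-06, 8.038e-06]  ψ = [2, 2, 4, 4, 4]  (obs o_3=4)
backtrack: best end state = 4; path = [0, 0, 4, 4]

path = [0, 0, 4, 4]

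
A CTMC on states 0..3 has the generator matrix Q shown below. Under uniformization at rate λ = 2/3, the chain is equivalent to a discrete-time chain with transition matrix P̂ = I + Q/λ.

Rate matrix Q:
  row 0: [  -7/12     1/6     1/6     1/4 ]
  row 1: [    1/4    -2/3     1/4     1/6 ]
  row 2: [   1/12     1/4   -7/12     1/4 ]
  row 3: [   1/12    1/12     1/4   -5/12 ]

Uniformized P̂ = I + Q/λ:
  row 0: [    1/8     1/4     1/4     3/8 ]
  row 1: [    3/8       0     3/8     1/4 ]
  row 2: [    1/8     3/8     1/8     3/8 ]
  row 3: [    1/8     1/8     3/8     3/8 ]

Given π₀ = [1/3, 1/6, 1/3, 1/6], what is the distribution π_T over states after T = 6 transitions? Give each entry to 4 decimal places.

t=0: π = [0.3333, 0.1667, 0.3333, 0.1667]
t=1: π = [0.1667, 0.2292, 0.2500, 0.3542]
t=2: π = [0.1823, 0.1797, 0.2917, 0.3464]
t=3: π = [0.1699, 0.1982, 0.2793, 0.3525]
t=4: π = [0.1746, 0.1913, 0.2839, 0.3502]
t=5: π = [0.1728, 0.1939, 0.2822, 0.3511]
t=6: π = [0.1735, 0.1929, 0.2828, 0.3508]

π = [0.1735, 0.1929, 0.2828, 0.3508]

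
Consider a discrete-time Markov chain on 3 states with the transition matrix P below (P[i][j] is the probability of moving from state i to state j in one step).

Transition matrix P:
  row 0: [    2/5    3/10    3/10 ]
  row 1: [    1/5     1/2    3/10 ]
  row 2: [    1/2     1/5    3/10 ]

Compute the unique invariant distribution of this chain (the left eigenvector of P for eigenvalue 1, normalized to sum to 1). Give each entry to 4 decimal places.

Balance equations π_j = Σ_i π_i·P[i][j]:
  π_0 = 2/5·π_0 + 1/5·π_1 + 1/2·π_2
  π_1 = 3/10·π_0 + 1/2·π_1 + 1/5·π_2
  normalize: π_0 + π_1 + π_2 = 1
Solving the linear system gives exactly π = [29/80, 27/80, 3/10].

π = [0.3625, 0.3375, 0.3000]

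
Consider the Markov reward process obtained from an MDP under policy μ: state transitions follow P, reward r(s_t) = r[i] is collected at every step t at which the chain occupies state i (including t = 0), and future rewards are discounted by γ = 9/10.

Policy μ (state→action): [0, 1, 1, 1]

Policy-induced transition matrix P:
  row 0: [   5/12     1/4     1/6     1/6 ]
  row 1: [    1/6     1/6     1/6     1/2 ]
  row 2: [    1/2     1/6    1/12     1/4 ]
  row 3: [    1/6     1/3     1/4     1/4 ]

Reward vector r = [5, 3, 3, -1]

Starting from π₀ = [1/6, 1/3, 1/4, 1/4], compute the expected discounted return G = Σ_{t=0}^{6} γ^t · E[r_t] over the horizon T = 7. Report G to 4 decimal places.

t=0: π = [0.1667, 0.3333, 0.2500, 0.2500], E[r] = 2.3333, γ^t·E[r] = 2.333333, running G = 2.333333
t=1: π = [0.2917, 0.2222, 0.1667, 0.3194], E[r] = 2.3056, γ^t·E[r] = 2.075000, running G = 4.408333
t=2: π = [0.2951, 0.2442, 0.1794, 0.2813], E[r] = 2.4653, γ^t·E[r] = 1.996875, running G = 6.405208
t=3: π = [0.3003, 0.2381, 0.1752, 0.2865], E[r] = 2.4547, γ^t·E[r] = 1.789453, running G = 8.194661
t=4: π = [0.3001, 0.2394, 0.1759, 0.2845], E[r] = 2.4622, γ^t·E[r] = 1.615433, running G = 9.810095
t=5: π = [0.3003, 0.2391, 0.1757, 0.2848], E[r] = 2.4613, γ^t·E[r] = 1.453369, running G = 11.263463
t=6: π = [0.3003, 0.2392, 0.1758, 0.2847], E[r] = 2.4617, γ^t·E[r] = 1.308231, running G = 12.571694

G = 12.5717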